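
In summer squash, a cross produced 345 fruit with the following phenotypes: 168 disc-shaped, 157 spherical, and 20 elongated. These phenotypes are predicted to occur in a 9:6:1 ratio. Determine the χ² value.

9.512

The 9:6:1 ratio has 16 parts, so with N = 345 the expected counts are:
  disc-shaped: 345 × 9/16 = 194.0625
  spherical: 345 × 6/16 = 129.375
  elongated: 345 × 1/16 = 21.5625
χ² = Σ (O − E)² / E
  disc-shaped: (168 − 194.0625)² / 194.0625 = 3.5002
  spherical: (157 − 129.375)² / 129.375 = 5.8987
  elongated: (20 − 21.5625)² / 21.5625 = 0.1132
χ² = 3.5002 + 5.8987 + 0.1132 = 9.5121 ≈ 9.512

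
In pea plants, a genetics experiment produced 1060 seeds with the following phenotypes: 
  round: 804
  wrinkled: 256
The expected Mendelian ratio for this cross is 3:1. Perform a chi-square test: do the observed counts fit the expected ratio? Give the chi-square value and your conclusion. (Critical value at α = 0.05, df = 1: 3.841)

0.408; consistent

Total ratio parts = 4. Expected numbers out of 1060:
  round: 1060 × 3/4 = 795
  wrinkled: 1060 × 1/4 = 265
χ² = Σ (O − E)² / E
  round: (804 − 795)² / 795 = 0.1019
  wrinkled: (256 − 265)² / 265 = 0.3057
χ² = 0.1019 + 0.3057 = 0.4076 ≈ 0.408
Degrees of freedom = 2 − 1 = 1; critical value at α = 0.05 is 3.841.
Since 0.408 < 3.841, we fail to reject the null hypothesis — the data are consistent with the 3:1 ratio.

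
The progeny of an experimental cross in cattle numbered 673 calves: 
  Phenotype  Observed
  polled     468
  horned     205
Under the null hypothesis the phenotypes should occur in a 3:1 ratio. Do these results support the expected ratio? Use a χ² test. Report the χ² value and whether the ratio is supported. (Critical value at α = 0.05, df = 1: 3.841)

10.703; not consistent

Under the 3:1 hypothesis (Σ ratio = 4, N = 673):
  polled: 673 × 3/4 = 504.75
  horned: 673 × 1/4 = 168.25
χ² = Σ (O − E)² / E
  polled: (468 − 504.75)² / 504.75 = 2.6757
  horned: (205 − 168.25)² / 168.25 = 8.0271
χ² = 2.6757 + 8.0271 = 10.7028 ≈ 10.703
Degrees of freedom = 2 − 1 = 1; critical value at α = 0.05 is 3.841.
Since 10.703 > 3.841, we reject the null hypothesis — the data do not fit the 3:1 ratio.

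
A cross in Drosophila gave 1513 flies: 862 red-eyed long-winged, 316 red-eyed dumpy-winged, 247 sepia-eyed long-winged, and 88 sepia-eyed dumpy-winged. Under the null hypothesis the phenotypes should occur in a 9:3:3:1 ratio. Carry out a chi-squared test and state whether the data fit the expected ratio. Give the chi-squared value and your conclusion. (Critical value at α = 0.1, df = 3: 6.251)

Total ratio parts = 16. Expected numbers out of 1513:
  red-eyed long-winged: 1513 × 9/16 = 851.0625
  red-eyed dumpy-winged: 1513 × 3/16 = 283.6875
  sepia-eyed long-winged: 1513 × 3/16 = 283.6875
  sepia-eyed dumpy-winged: 1513 × 1/16 = 94.5625
χ² = Σ (O − E)² / E
  red-eyed long-winged: (862 − 851.0625)² / 851.0625 = 0.1406
  red-eyed dumpy-winged: (316 − 283.6875)² / 283.6875 = 3.6804
  sepia-eyed long-winged: (247 − 283.6875)² / 283.6875 = 4.7446
  sepia-eyed dumpy-winged: (88 − 94.5625)² / 94.5625 = 0.4554
χ² = 0.1406 + 3.6804 + 4.7446 + 0.4554 = 9.021
Degrees of freedom = 4 − 1 = 3; critical value at α = 0.1 is 6.251.
Since 9.021 > 6.251, we reject the null hypothesis — the data do not fit the 9:3:3:1 ratio.

9.021; not consistent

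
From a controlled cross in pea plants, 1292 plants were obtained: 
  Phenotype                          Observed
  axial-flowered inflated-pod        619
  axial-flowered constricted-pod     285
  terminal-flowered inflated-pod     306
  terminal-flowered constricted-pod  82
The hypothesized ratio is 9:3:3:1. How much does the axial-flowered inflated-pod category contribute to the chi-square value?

Expected counts for N = 1292 under a 9:3:3:1 ratio (total parts = 16):
  axial-flowered inflated-pod: 1292 × 9/16 = 726.75
  axial-flowered constricted-pod: 1292 × 3/16 = 242.25
  terminal-flowered inflated-pod: 1292 × 3/16 = 242.25
  terminal-flowered constricted-pod: 1292 × 1/16 = 80.75
Contribution of axial-flowered inflated-pod: (619 − 726.75)² / 726.75 = 15.9753

15.975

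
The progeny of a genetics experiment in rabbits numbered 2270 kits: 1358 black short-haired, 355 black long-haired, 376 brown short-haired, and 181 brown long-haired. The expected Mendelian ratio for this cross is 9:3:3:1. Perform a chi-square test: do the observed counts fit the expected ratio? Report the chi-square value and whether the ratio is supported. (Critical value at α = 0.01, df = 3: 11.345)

33.449; not consistent

Total ratio parts = 16. Expected numbers out of 2270:
  black short-haired: 2270 × 9/16 = 1276.875
  black long-haired: 2270 × 3/16 = 425.625
  brown short-haired: 2270 × 3/16 = 425.625
  brown long-haired: 2270 × 1/16 = 141.875
χ² = Σ (O − E)² / E
  black short-haired: (1358 − 1276.875)² / 1276.875 = 5.1542
  black long-haired: (355 − 425.625)² / 425.625 = 11.7190
  brown short-haired: (376 − 425.625)² / 425.625 = 5.7859
  brown long-haired: (181 − 141.875)² / 141.875 = 10.7895
χ² = 5.1542 + 11.7190 + 5.7859 + 10.7895 = 33.4486 ≈ 33.449
Degrees of freedom = 4 − 1 = 3; critical value at α = 0.01 is 11.345.
Since 33.449 > 11.345, we reject the null hypothesis — the data do not fit the 9:3:3:1 ratio.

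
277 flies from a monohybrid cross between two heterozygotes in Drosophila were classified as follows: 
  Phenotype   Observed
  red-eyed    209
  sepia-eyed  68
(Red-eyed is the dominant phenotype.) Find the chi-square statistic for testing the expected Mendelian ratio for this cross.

0.030

For a monohybrid cross between heterozygotes with complete dominance, the expected phenotypic ratio is 3:1.
Total ratio parts = 4. Expected numbers out of 277:
  red-eyed: 277 × 3/4 = 207.75
  sepia-eyed: 277 × 1/4 = 69.25
χ² = Σ (O − E)² / E
  red-eyed: (209 − 207.75)² / 207.75 = 0.0075
  sepia-eyed: (68 − 69.25)² / 69.25 = 0.0226
χ² = 0.0075 + 0.0226 = 0.0301 ≈ 0.030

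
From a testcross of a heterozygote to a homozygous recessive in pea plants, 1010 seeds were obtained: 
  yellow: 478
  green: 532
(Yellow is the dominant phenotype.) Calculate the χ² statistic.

2.887

A testcross of a heterozygote (Aa × aa) gives a 1:1 phenotypic ratio.
Total ratio parts = 2. Expected numbers out of 1010:
  yellow: 1010 × 1/2 = 505
  green: 1010 × 1/2 = 505
χ² = Σ (O − E)² / E
  yellow: (478 − 505)² / 505 = 1.4436
  green: (532 − 505)² / 505 = 1.4436
χ² = 1.4436 + 1.4436 = 2.8872 ≈ 2.887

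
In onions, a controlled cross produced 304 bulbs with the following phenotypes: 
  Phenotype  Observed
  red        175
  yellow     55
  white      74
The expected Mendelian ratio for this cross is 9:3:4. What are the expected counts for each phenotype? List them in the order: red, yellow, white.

Total ratio parts = 16. Expected numbers out of 304:
  red: 304 × 9/16 = 171
  yellow: 304 × 3/16 = 57
  white: 304 × 4/16 = 76

171, 57, 76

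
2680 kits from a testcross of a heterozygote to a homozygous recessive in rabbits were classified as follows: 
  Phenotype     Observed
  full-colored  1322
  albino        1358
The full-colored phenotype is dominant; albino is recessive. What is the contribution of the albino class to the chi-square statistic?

A testcross of a heterozygote (Aa × aa) gives a 1:1 phenotypic ratio.
Under the 1:1 hypothesis (Σ ratio = 2, N = 2680):
  full-colored: 2680 × 1/2 = 1340
  albino: 2680 × 1/2 = 1340
Contribution of albino: (1358 − 1340)² / 1340 = 0.2418

0.242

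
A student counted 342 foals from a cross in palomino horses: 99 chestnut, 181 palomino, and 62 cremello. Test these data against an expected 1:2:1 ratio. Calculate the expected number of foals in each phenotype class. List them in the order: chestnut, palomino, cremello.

85.5, 171, 85.5

Total ratio parts = 4. Expected numbers out of 342:
  chestnut: 342 × 1/4 = 85.5
  palomino: 342 × 2/4 = 171
  cremello: 342 × 1/4 = 85.5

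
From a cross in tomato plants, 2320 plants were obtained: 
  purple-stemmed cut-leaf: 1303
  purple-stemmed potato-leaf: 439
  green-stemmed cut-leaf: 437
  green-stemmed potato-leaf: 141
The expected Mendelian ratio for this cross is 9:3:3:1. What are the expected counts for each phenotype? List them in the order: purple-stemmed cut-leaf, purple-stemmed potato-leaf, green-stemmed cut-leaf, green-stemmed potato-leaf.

1305, 435, 435, 145

Expected counts for N = 2320 under a 9:3:3:1 ratio (total parts = 16):
  purple-stemmed cut-leaf: 2320 × 9/16 = 1305
  purple-stemmed potato-leaf: 2320 × 3/16 = 435
  green-stemmed cut-leaf: 2320 × 3/16 = 435
  green-stemmed potato-leaf: 2320 × 1/16 = 145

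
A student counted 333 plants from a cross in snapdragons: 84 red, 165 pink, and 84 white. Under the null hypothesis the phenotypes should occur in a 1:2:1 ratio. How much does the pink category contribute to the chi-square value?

The 1:2:1 ratio has 4 parts, so with N = 333 the expected counts are:
  red: 333 × 1/4 = 83.25
  pink: 333 × 2/4 = 166.5
  white: 333 × 1/4 = 83.25
Contribution of pink: (165 − 166.5)² / 166.5 = 0.0135

0.014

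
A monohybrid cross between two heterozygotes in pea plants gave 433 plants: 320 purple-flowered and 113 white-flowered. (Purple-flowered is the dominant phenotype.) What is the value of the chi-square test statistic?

For a monohybrid cross between heterozygotes with complete dominance, the expected phenotypic ratio is 3:1.
Under the 3:1 hypothesis (Σ ratio = 4, N = 433):
  purple-flowered: 433 × 3/4 = 324.75
  white-flowered: 433 × 1/4 = 108.25
χ² = Σ (O − E)² / E
  purple-flowered: (320 − 324.75)² / 324.75 = 0.0695
  white-flowered: (113 − 108.25)² / 108.25 = 0.2084
χ² = 0.0695 + 0.2084 = 0.2779 ≈ 0.278

0.278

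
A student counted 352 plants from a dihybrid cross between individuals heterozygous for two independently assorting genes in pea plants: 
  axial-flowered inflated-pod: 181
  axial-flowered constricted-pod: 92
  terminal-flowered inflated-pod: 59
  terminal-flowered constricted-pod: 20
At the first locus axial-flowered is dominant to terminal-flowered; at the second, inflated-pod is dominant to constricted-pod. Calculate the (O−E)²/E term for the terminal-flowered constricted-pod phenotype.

A dihybrid F₂ with independent assortment and complete dominance at both loci gives a 9:3:3:1 phenotypic ratio.
Under the 9:3:3:1 hypothesis (Σ ratio = 16, N = 352):
  axial-flowered inflated-pod: 352 × 9/16 = 198
  axial-flowered constricted-pod: 352 × 3/16 = 66
  terminal-flowered inflated-pod: 352 × 3/16 = 66
  terminal-flowered constricted-pod: 352 × 1/16 = 22
Contribution of terminal-flowered constricted-pod: (20 − 22)² / 22 = 0.1818

0.182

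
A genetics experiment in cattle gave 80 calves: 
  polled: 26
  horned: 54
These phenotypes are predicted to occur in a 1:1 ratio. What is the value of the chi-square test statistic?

Total ratio parts = 2. Expected numbers out of 80:
  polled: 80 × 1/2 = 40
  horned: 80 × 1/2 = 40
χ² = Σ (O − E)² / E
  polled: (26 − 40)² / 40 = 4.9000
  horned: (54 − 40)² / 40 = 4.9000
χ² = 4.9000 + 4.9000 = 9.800

9.800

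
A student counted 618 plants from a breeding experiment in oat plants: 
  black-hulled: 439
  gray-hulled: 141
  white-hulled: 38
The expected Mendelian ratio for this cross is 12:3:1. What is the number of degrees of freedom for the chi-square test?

A goodness-of-fit test with 3 phenotype classes has df = 3 − 1 = 2.

2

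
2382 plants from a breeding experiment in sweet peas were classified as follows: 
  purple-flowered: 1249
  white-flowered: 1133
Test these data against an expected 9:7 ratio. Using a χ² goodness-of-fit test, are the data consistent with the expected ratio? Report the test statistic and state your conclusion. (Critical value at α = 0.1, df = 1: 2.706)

Total ratio parts = 16. Expected numbers out of 2382:
  purple-flowered: 2382 × 9/16 = 1339.875
  white-flowered: 2382 × 7/16 = 1042.125
χ² = Σ (O − E)² / E
  purple-flowered: (1249 − 1339.875)² / 1339.875 = 6.1635
  white-flowered: (1133 − 1042.125)² / 1042.125 = 7.9244
χ² = 6.1635 + 7.9244 = 14.0879 ≈ 14.088
Degrees of freedom = 2 − 1 = 1; critical value at α = 0.1 is 2.706.
Since 14.088 > 2.706, we reject the null hypothesis — the data do not fit the 9:7 ratio.

14.088; not consistent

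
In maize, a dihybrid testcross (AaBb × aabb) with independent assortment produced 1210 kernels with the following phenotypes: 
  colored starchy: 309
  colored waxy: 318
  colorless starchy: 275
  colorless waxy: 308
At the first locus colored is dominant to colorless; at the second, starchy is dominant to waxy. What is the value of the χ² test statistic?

3.534

A dihybrid testcross with independent assortment gives a 1:1:1:1 ratio.
Total ratio parts = 4. Expected numbers out of 1210:
  colored starchy: 1210 × 1/4 = 302.5
  colored waxy: 1210 × 1/4 = 302.5
  colorless starchy: 1210 × 1/4 = 302.5
  colorless waxy: 1210 × 1/4 = 302.5
χ² = Σ (O − E)² / E
  colored starchy: (309 − 302.5)² / 302.5 = 0.1397
  colored waxy: (318 − 302.5)² / 302.5 = 0.7942
  colorless starchy: (275 − 302.5)² / 302.5 = 2.5000
  colorless waxy: (308 − 302.5)² / 302.5 = 0.1000
χ² = 0.1397 + 0.7942 + 2.5000 + 0.1000 = 3.5339 ≈ 3.534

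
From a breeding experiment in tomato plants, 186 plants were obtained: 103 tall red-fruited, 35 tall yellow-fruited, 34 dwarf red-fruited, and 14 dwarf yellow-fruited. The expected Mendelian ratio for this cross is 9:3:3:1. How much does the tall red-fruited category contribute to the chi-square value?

0.025

Total ratio parts = 16. Expected numbers out of 186:
  tall red-fruited: 186 × 9/16 = 104.625
  tall yellow-fruited: 186 × 3/16 = 34.875
  dwarf red-fruited: 186 × 3/16 = 34.875
  dwarf yellow-fruited: 186 × 1/16 = 11.625
Contribution of tall red-fruited: (103 − 104.625)² / 104.625 = 0.0252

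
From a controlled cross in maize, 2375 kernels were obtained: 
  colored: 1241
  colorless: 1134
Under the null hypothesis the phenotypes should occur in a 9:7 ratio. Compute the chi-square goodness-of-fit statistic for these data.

Expected counts for N = 2375 under a 9:7 ratio (total parts = 16):
  colored: 2375 × 9/16 = 1335.9375
  colorless: 2375 × 7/16 = 1039.0625
χ² = Σ (O − E)² / E
  colored: (1241 − 1335.9375)² / 1335.9375 = 6.7467
  colorless: (1134 − 1039.0625)² / 1039.0625 = 8.6743
χ² = 6.7467 + 8.6743 = 15.421

15.421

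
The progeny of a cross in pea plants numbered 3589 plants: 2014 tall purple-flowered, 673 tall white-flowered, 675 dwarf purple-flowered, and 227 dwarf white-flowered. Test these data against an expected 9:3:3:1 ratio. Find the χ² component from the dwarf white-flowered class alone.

The 9:3:3:1 ratio has 16 parts, so with N = 3589 the expected counts are:
  tall purple-flowered: 3589 × 9/16 = 2018.8125
  tall white-flowered: 3589 × 3/16 = 672.9375
  dwarf purple-flowered: 3589 × 3/16 = 672.9375
  dwarf white-flowered: 3589 × 1/16 = 224.3125
Contribution of dwarf white-flowered: (227 − 224.3125)² / 224.3125 = 0.0322

0.032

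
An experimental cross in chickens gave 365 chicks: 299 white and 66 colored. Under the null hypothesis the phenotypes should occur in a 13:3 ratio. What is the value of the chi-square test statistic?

0.107

Under the 13:3 hypothesis (Σ ratio = 16, N = 365):
  white: 365 × 13/16 = 296.5625
  colored: 365 × 3/16 = 68.4375
χ² = Σ (O − E)² / E
  white: (299 − 296.5625)² / 296.5625 = 0.0200
  colored: (66 − 68.4375)² / 68.4375 = 0.0868
χ² = 0.0200 + 0.0868 = 0.1068 ≈ 0.107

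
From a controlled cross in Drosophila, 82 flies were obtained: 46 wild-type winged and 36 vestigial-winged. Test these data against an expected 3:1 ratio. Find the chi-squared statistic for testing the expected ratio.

15.626

Total ratio parts = 4. Expected numbers out of 82:
  wild-type winged: 82 × 3/4 = 61.5
  vestigial-winged: 82 × 1/4 = 20.5
χ² = Σ (O − E)² / E
  wild-type winged: (46 − 61.5)² / 61.5 = 3.9065
  vestigial-winged: (36 − 20.5)² / 20.5 = 11.7195
χ² = 3.9065 + 11.7195 = 15.626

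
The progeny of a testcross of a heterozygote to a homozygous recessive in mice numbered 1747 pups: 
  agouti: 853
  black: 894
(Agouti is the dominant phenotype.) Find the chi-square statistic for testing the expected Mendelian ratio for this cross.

A testcross of a heterozygote (Aa × aa) gives a 1:1 phenotypic ratio.
Expected counts for N = 1747 under a 1:1 ratio (total parts = 2):
  agouti: 1747 × 1/2 = 873.5
  black: 1747 × 1/2 = 873.5
χ² = Σ (O − E)² / E
  agouti: (853 − 873.5)² / 873.5 = 0.4811
  black: (894 − 873.5)² / 873.5 = 0.4811
χ² = 0.4811 + 0.4811 = 0.9622 ≈ 0.962

0.962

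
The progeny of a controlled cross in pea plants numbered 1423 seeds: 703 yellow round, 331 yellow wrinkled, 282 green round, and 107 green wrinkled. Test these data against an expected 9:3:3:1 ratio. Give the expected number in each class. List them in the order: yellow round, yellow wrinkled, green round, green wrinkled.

The 9:3:3:1 ratio has 16 parts, so with N = 1423 the expected counts are:
  yellow round: 1423 × 9/16 = 800.4375
  yellow wrinkled: 1423 × 3/16 = 266.8125
  green round: 1423 × 3/16 = 266.8125
  green wrinkled: 1423 × 1/16 = 88.9375

800.4375, 266.8125, 266.8125, 88.9375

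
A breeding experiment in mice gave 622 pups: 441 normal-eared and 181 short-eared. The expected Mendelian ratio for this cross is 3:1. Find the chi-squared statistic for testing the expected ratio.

Total ratio parts = 4. Expected numbers out of 622:
  normal-eared: 622 × 3/4 = 466.5
  short-eared: 622 × 1/4 = 155.5
χ² = Σ (O − E)² / E
  normal-eared: (441 − 466.5)² / 466.5 = 1.3939
  short-eared: (181 − 155.5)² / 155.5 = 4.1817
χ² = 1.3939 + 4.1817 = 5.5756 ≈ 5.576

5.576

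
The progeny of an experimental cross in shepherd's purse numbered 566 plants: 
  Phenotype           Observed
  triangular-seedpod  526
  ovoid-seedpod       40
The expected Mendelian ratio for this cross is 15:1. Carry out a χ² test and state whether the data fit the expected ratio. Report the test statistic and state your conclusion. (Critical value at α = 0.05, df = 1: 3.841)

0.645; consistent

Under the 15:1 hypothesis (Σ ratio = 16, N = 566):
  triangular-seedpod: 566 × 15/16 = 530.625
  ovoid-seedpod: 566 × 1/16 = 35.375
χ² = Σ (O − E)² / E
  triangular-seedpod: (526 − 530.625)² / 530.625 = 0.0403
  ovoid-seedpod: (40 − 35.375)² / 35.375 = 0.6047
χ² = 0.0403 + 0.6047 = 0.645
Degrees of freedom = 2 − 1 = 1; critical value at α = 0.05 is 3.841.
Since 0.645 < 3.841, we fail to reject the null hypothesis — the data are consistent with the 15:1 ratio.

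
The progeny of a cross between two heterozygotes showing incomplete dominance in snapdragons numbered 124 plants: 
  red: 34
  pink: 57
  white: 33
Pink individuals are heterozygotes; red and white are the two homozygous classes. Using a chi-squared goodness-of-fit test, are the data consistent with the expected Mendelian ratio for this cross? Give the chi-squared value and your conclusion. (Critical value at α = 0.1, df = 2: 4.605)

0.823; consistent

With incomplete dominance, a heterozygote × heterozygote cross gives a 1:2:1 phenotypic ratio.
The 1:2:1 ratio has 4 parts, so with N = 124 the expected counts are:
  red: 124 × 1/4 = 31
  pink: 124 × 2/4 = 62
  white: 124 × 1/4 = 31
χ² = Σ (O − E)² / E
  red: (34 − 31)² / 31 = 0.2903
  pink: (57 − 62)² / 62 = 0.4032
  white: (33 − 31)² / 31 = 0.1290
χ² = 0.2903 + 0.4032 + 0.1290 = 0.8225 ≈ 0.823
Degrees of freedom = 3 − 1 = 2; critical value at α = 0.1 is 4.605.
Since 0.823 < 4.605, we fail to reject the null hypothesis — the data are consistent with the 1:2:1 ratio.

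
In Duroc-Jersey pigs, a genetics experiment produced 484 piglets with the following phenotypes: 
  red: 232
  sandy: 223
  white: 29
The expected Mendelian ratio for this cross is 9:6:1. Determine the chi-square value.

Total ratio parts = 16. Expected numbers out of 484:
  red: 484 × 9/16 = 272.25
  sandy: 484 × 6/16 = 181.5
  white: 484 × 1/16 = 30.25
χ² = Σ (O − E)² / E
  red: (232 − 272.25)² / 272.25 = 5.9506
  sandy: (223 − 181.5)² / 181.5 = 9.4890
  white: (29 − 30.25)² / 30.25 = 0.0517
χ² = 5.9506 + 9.4890 + 0.0517 = 15.4913 ≈ 15.491

15.491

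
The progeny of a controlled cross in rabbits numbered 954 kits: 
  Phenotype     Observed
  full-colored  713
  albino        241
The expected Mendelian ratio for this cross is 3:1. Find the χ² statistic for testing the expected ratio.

0.035

Under the 3:1 hypothesis (Σ ratio = 4, N = 954):
  full-colored: 954 × 3/4 = 715.5
  albino: 954 × 1/4 = 238.5
χ² = Σ (O − E)² / E
  full-colored: (713 − 715.5)² / 715.5 = 0.0087
  albino: (241 − 238.5)² / 238.5 = 0.0262
χ² = 0.0087 + 0.0262 = 0.0349 ≈ 0.035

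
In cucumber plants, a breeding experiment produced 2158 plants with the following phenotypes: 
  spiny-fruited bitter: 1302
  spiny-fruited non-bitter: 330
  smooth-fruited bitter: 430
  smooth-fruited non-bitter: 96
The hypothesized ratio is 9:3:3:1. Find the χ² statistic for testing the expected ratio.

Under the 9:3:3:1 hypothesis (Σ ratio = 16, N = 2158):
  spiny-fruited bitter: 2158 × 9/16 = 1213.875
  spiny-fruited non-bitter: 2158 × 3/16 = 404.625
  smooth-fruited bitter: 2158 × 3/16 = 404.625
  smooth-fruited non-bitter: 2158 × 1/16 = 134.875
χ² = Σ (O − E)² / E
  spiny-fruited bitter: (1302 − 1213.875)² / 1213.875 = 6.3977
  spiny-fruited non-bitter: (330 − 404.625)² / 404.625 = 13.7631
  smooth-fruited bitter: (430 − 404.625)² / 404.625 = 1.5913
  smooth-fruited non-bitter: (96 − 134.875)² / 134.875 = 11.2049
χ² = 6.3977 + 13.7631 + 1.5913 + 11.2049 = 32.957

32.957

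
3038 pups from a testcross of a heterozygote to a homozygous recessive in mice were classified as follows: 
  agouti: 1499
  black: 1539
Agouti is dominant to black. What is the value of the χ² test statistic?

A testcross of a heterozygote (Aa × aa) gives a 1:1 phenotypic ratio.
Total ratio parts = 2. Expected numbers out of 3038:
  agouti: 3038 × 1/2 = 1519
  black: 3038 × 1/2 = 1519
χ² = Σ (O − E)² / E
  agouti: (1499 − 1519)² / 1519 = 0.2633
  black: (1539 − 1519)² / 1519 = 0.2633
χ² = 0.2633 + 0.2633 = 0.5266 ≈ 0.527

0.527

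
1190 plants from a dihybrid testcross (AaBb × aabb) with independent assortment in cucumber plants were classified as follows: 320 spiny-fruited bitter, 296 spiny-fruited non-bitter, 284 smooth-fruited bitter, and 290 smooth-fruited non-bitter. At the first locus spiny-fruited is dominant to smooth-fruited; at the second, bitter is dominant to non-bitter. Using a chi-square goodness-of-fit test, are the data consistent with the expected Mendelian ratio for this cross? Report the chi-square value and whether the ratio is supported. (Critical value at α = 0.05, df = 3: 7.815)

2.511; consistent

A dihybrid testcross with independent assortment gives a 1:1:1:1 ratio.
Total ratio parts = 4. Expected numbers out of 1190:
  spiny-fruited bitter: 1190 × 1/4 = 297.5
  spiny-fruited non-bitter: 1190 × 1/4 = 297.5
  smooth-fruited bitter: 1190 × 1/4 = 297.5
  smooth-fruited non-bitter: 1190 × 1/4 = 297.5
χ² = Σ (O − E)² / E
  spiny-fruited bitter: (320 − 297.5)² / 297.5 = 1.7017
  spiny-fruited non-bitter: (296 − 297.5)² / 297.5 = 0.0076
  smooth-fruited bitter: (284 − 297.5)² / 297.5 = 0.6126
  smooth-fruited non-bitter: (290 − 297.5)² / 297.5 = 0.1891
χ² = 1.7017 + 0.0076 + 0.6126 + 0.1891 = 2.511
Degrees of freedom = 4 − 1 = 3; critical value at α = 0.05 is 7.815.
Since 2.511 < 7.815, we fail to reject the null hypothesis — the data are consistent with the 1:1:1:1 ratio.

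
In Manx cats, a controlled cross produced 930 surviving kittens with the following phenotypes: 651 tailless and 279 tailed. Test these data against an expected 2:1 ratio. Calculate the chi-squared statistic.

4.650

The 2:1 ratio has 3 parts, so with N = 930 the expected counts are:
  tailless: 930 × 2/3 = 620
  tailed: 930 × 1/3 = 310
χ² = Σ (O − E)² / E
  tailless: (651 − 620)² / 620 = 1.5500
  tailed: (279 − 310)² / 310 = 3.1000
χ² = 1.5500 + 3.1000 = 4.650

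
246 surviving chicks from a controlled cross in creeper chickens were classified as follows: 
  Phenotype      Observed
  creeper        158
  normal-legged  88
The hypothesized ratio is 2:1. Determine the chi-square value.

0.659

The 2:1 ratio has 3 parts, so with N = 246 the expected counts are:
  creeper: 246 × 2/3 = 164
  normal-legged: 246 × 1/3 = 82
χ² = Σ (O − E)² / E
  creeper: (158 − 164)² / 164 = 0.2195
  normal-legged: (88 − 82)² / 82 = 0.4390
χ² = 0.2195 + 0.4390 = 0.6585 ≈ 0.659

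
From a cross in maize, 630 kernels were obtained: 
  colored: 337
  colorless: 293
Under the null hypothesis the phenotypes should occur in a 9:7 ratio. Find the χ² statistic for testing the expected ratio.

Expected counts for N = 630 under a 9:7 ratio (total parts = 16):
  colored: 630 × 9/16 = 354.375
  colorless: 630 × 7/16 = 275.625
χ² = Σ (O − E)² / E
  colored: (337 − 354.375)² / 354.375 = 0.8519
  colorless: (293 − 275.625)² / 275.625 = 1.0953
χ² = 0.8519 + 1.0953 = 1.9472 ≈ 1.947

1.947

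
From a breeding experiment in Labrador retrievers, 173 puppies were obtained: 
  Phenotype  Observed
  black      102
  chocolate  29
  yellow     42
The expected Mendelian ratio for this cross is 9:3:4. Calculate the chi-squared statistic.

0.626

The 9:3:4 ratio has 16 parts, so with N = 173 the expected counts are:
  black: 173 × 9/16 = 97.3125
  chocolate: 173 × 3/16 = 32.4375
  yellow: 173 × 4/16 = 43.25
χ² = Σ (O − E)² / E
  black: (102 − 97.3125)² / 97.3125 = 0.2258
  chocolate: (29 − 32.4375)² / 32.4375 = 0.3643
  yellow: (42 − 43.25)² / 43.25 = 0.0361
χ² = 0.2258 + 0.3643 + 0.0361 = 0.6262 ≈ 0.626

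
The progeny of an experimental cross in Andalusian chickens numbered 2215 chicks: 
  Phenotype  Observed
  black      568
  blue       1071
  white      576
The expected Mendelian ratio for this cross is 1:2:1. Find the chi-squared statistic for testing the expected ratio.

Expected counts for N = 2215 under a 1:2:1 ratio (total parts = 4):
  black: 2215 × 1/4 = 553.75
  blue: 2215 × 2/4 = 1107.5
  white: 2215 × 1/4 = 553.75
χ² = Σ (O − E)² / E
  black: (568 − 553.75)² / 553.75 = 0.3667
  blue: (1071 − 1107.5)² / 1107.5 = 1.2029
  white: (576 − 553.75)² / 553.75 = 0.8940
χ² = 0.3667 + 1.2029 + 0.8940 = 2.4636 ≈ 2.464

2.464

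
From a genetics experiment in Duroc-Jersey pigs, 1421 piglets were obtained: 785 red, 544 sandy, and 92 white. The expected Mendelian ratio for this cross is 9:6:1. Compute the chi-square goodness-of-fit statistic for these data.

0.603

Under the 9:6:1 hypothesis (Σ ratio = 16, N = 1421):
  red: 1421 × 9/16 = 799.3125
  sandy: 1421 × 6/16 = 532.875
  white: 1421 × 1/16 = 88.8125
χ² = Σ (O − E)² / E
  red: (785 − 799.3125)² / 799.3125 = 0.2563
  sandy: (544 − 532.875)² / 532.875 = 0.2323
  white: (92 − 88.8125)² / 88.8125 = 0.1144
χ² = 0.2563 + 0.2323 + 0.1144 = 0.603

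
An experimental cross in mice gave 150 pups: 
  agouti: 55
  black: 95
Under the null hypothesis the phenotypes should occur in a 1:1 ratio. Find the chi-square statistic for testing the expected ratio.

10.667

Total ratio parts = 2. Expected numbers out of 150:
  agouti: 150 × 1/2 = 75
  black: 150 × 1/2 = 75
χ² = Σ (O − E)² / E
  agouti: (55 − 75)² / 75 = 5.3333
  black: (95 − 75)² / 75 = 5.3333
χ² = 5.3333 + 5.3333 = 10.6666 ≈ 10.667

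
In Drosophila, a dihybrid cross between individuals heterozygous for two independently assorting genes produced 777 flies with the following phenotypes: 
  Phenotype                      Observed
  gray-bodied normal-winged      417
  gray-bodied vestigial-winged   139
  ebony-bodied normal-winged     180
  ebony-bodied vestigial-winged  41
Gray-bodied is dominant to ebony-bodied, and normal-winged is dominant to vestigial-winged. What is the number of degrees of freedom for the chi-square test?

A dihybrid F₂ with independent assortment and complete dominance at both loci gives a 9:3:3:1 phenotypic ratio.
A goodness-of-fit test with 4 phenotype classes has df = 4 − 1 = 3.

3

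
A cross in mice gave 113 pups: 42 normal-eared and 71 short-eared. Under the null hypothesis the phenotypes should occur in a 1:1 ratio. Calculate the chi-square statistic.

7.442

Total ratio parts = 2. Expected numbers out of 113:
  normal-eared: 113 × 1/2 = 56.5
  short-eared: 113 × 1/2 = 56.5
χ² = Σ (O − E)² / E
  normal-eared: (42 − 56.5)² / 56.5 = 3.7212
  short-eared: (71 − 56.5)² / 56.5 = 3.7212
χ² = 3.7212 + 3.7212 = 7.4424 ≈ 7.442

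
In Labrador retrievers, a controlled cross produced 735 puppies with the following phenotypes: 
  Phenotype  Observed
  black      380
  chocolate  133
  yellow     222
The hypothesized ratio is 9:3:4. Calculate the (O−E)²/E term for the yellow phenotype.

7.962

Under the 9:3:4 hypothesis (Σ ratio = 16, N = 735):
  black: 735 × 9/16 = 413.4375
  chocolate: 735 × 3/16 = 137.8125
  yellow: 735 × 4/16 = 183.75
Contribution of yellow: (222 − 183.75)² / 183.75 = 7.9622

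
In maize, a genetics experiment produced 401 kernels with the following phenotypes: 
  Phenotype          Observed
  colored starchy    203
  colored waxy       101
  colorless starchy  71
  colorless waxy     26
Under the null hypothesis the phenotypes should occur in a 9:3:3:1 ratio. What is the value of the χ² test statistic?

Total ratio parts = 16. Expected numbers out of 401:
  colored starchy: 401 × 9/16 = 225.5625
  colored waxy: 401 × 3/16 = 75.1875
  colorless starchy: 401 × 3/16 = 75.1875
  colorless waxy: 401 × 1/16 = 25.0625
χ² = Σ (O − E)² / E
  colored starchy: (203 − 225.5625)² / 225.5625 = 2.2569
  colored waxy: (101 − 75.1875)² / 75.1875 = 8.8616
  colorless starchy: (71 − 75.1875)² / 75.1875 = 0.2332
  colorless waxy: (26 − 25.0625)² / 25.0625 = 0.0351
χ² = 2.2569 + 8.8616 + 0.2332 + 0.0351 = 11.3868 ≈ 11.387

11.387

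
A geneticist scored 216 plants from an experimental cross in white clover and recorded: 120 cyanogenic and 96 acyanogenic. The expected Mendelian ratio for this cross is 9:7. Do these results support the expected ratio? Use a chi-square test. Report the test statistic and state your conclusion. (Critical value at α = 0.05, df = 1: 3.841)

Total ratio parts = 16. Expected numbers out of 216:
  cyanogenic: 216 × 9/16 = 121.5
  acyanogenic: 216 × 7/16 = 94.5
χ² = Σ (O − E)² / E
  cyanogenic: (120 − 121.5)² / 121.5 = 0.0185
  acyanogenic: (96 − 94.5)² / 94.5 = 0.0238
χ² = 0.0185 + 0.0238 = 0.0423 ≈ 0.042
Degrees of freedom = 2 − 1 = 1; critical value at α = 0.05 is 3.841.
Since 0.042 < 3.841, we fail to reject the null hypothesis — the data are consistent with the 9:7 ratio.

0.042; consistent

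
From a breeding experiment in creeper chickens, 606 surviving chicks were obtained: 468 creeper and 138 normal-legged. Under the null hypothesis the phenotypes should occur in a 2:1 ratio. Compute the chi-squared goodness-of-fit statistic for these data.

30.416

Expected counts for N = 606 under a 2:1 ratio (total parts = 3):
  creeper: 606 × 2/3 = 404
  normal-legged: 606 × 1/3 = 202
χ² = Σ (O − E)² / E
  creeper: (468 − 404)² / 404 = 10.1386
  normal-legged: (138 − 202)² / 202 = 20.2772
χ² = 10.1386 + 20.2772 = 30.4158 ≈ 30.416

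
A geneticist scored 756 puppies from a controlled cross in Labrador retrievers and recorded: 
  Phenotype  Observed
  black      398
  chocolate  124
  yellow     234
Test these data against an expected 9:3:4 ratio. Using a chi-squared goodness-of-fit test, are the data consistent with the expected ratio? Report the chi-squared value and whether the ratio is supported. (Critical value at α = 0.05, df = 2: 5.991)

Total ratio parts = 16. Expected numbers out of 756:
  black: 756 × 9/16 = 425.25
  chocolate: 756 × 3/16 = 141.75
  yellow: 756 × 4/16 = 189
χ² = Σ (O − E)² / E
  black: (398 − 425.25)² / 425.25 = 1.7462
  chocolate: (124 − 141.75)² / 141.75 = 2.2227
  yellow: (234 − 189)² / 189 = 10.7143
χ² = 1.7462 + 2.2227 + 10.7143 = 14.6832 ≈ 14.683
Degrees of freedom = 3 − 1 = 2; critical value at α = 0.05 is 5.991.
Since 14.683 > 5.991, we reject the null hypothesis — the data do not fit the 9:3:4 ratio.

14.683; not consistent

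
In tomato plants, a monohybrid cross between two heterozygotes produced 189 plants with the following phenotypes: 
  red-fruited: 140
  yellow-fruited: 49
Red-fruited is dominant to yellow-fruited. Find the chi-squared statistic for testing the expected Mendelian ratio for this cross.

0.086

For a monohybrid cross between heterozygotes with complete dominance, the expected phenotypic ratio is 3:1.
Expected counts for N = 189 under a 3:1 ratio (total parts = 4):
  red-fruited: 189 × 3/4 = 141.75
  yellow-fruited: 189 × 1/4 = 47.25
χ² = Σ (O − E)² / E
  red-fruited: (140 − 141.75)² / 141.75 = 0.0216
  yellow-fruited: (49 − 47.25)² / 47.25 = 0.0648
χ² = 0.0216 + 0.0648 = 0.0864 ≈ 0.086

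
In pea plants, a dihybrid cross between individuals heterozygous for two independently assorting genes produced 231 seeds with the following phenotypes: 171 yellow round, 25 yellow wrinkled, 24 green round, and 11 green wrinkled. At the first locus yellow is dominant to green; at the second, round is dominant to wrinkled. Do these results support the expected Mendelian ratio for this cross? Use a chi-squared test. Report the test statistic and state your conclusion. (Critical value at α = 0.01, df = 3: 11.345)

30.149; not consistent

A dihybrid F₂ with independent assortment and complete dominance at both loci gives a 9:3:3:1 phenotypic ratio.
The 9:3:3:1 ratio has 16 parts, so with N = 231 the expected counts are:
  yellow round: 231 × 9/16 = 129.9375
  yellow wrinkled: 231 × 3/16 = 43.3125
  green round: 231 × 3/16 = 43.3125
  green wrinkled: 231 × 1/16 = 14.4375
χ² = Σ (O − E)² / E
  yellow round: (171 − 129.9375)² / 129.9375 = 12.9765
  yellow wrinkled: (25 − 43.3125)² / 43.3125 = 7.7425
  green round: (24 − 43.3125)² / 43.3125 = 8.6112
  green wrinkled: (11 − 14.4375)² / 14.4375 = 0.8185
χ² = 12.9765 + 7.7425 + 8.6112 + 0.8185 = 30.1487 ≈ 30.149
Degrees of freedom = 4 − 1 = 3; critical value at α = 0.01 is 11.345.
Since 30.149 > 11.345, we reject the null hypothesis — the data do not fit the 9:3:3:1 ratio.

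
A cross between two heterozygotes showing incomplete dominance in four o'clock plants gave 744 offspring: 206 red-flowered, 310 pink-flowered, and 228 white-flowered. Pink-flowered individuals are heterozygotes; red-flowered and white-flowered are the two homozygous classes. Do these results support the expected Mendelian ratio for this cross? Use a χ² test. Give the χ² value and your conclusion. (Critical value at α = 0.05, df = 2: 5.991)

With incomplete dominance, a heterozygote × heterozygote cross gives a 1:2:1 phenotypic ratio.
The 1:2:1 ratio has 4 parts, so with N = 744 the expected counts are:
  red-flowered: 744 × 1/4 = 186
  pink-flowered: 744 × 2/4 = 372
  white-flowered: 744 × 1/4 = 186
χ² = Σ (O − E)² / E
  red-flowered: (206 − 186)² / 186 = 2.1505
  pink-flowered: (310 − 372)² / 372 = 10.3333
  white-flowered: (228 − 186)² / 186 = 9.4839
χ² = 2.1505 + 10.3333 + 9.4839 = 21.9677 ≈ 21.968
Degrees of freedom = 3 − 1 = 2; critical value at α = 0.05 is 5.991.
Since 21.968 > 5.991, we reject the null hypothesis — the data do not fit the 1:2:1 ratio.

21.968; not consistent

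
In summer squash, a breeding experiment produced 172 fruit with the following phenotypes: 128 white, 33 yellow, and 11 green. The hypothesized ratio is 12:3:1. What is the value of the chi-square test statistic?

Total ratio parts = 16. Expected numbers out of 172:
  white: 172 × 12/16 = 129
  yellow: 172 × 3/16 = 32.25
  green: 172 × 1/16 = 10.75
χ² = Σ (O − E)² / E
  white: (128 − 129)² / 129 = 0.0078
  yellow: (33 − 32.25)² / 32.25 = 0.0174
  green: (11 − 10.75)² / 10.75 = 0.0058
χ² = 0.0078 + 0.0174 + 0.0058 = 0.031

0.031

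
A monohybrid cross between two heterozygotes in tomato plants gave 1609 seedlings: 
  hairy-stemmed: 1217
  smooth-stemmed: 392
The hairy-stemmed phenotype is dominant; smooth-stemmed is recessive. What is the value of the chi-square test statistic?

0.348

For a monohybrid cross between heterozygotes with complete dominance, the expected phenotypic ratio is 3:1.
Total ratio parts = 4. Expected numbers out of 1609:
  hairy-stemmed: 1609 × 3/4 = 1206.75
  smooth-stemmed: 1609 × 1/4 = 402.25
χ² = Σ (O − E)² / E
  hairy-stemmed: (1217 − 1206.75)² / 1206.75 = 0.0871
  smooth-stemmed: (392 − 402.25)² / 402.25 = 0.2612
χ² = 0.0871 + 0.2612 = 0.3483 ≈ 0.348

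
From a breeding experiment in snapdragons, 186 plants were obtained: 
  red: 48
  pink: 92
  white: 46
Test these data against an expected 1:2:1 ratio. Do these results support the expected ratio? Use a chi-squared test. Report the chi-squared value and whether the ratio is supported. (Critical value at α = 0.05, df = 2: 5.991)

Total ratio parts = 4. Expected numbers out of 186:
  red: 186 × 1/4 = 46.5
  pink: 186 × 2/4 = 93
  white: 186 × 1/4 = 46.5
χ² = Σ (O − E)² / E
  red: (48 − 46.5)² / 46.5 = 0.0484
  pink: (92 − 93)² / 93 = 0.0108
  white: (46 − 46.5)² / 46.5 = 0.0054
χ² = 0.0484 + 0.0108 + 0.0054 = 0.0646 ≈ 0.065
Degrees of freedom = 3 − 1 = 2; critical value at α = 0.05 is 5.991.
Since 0.065 < 5.991, we fail to reject the null hypothesis — the data are consistent with the 1:2:1 ratio.

0.065; consistent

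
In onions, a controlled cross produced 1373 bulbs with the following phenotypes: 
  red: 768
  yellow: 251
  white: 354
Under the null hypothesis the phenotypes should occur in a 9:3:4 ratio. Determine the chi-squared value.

Total ratio parts = 16. Expected numbers out of 1373:
  red: 1373 × 9/16 = 772.3125
  yellow: 1373 × 3/16 = 257.4375
  white: 1373 × 4/16 = 343.25
χ² = Σ (O − E)² / E
  red: (768 − 772.3125)² / 772.3125 = 0.0241
  yellow: (251 − 257.4375)² / 257.4375 = 0.1610
  white: (354 − 343.25)² / 343.25 = 0.3367
χ² = 0.0241 + 0.1610 + 0.3367 = 0.5218 ≈ 0.522

0.522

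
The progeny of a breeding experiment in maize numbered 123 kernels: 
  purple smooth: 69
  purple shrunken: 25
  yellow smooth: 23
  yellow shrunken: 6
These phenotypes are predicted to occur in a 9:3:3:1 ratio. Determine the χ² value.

Expected counts for N = 123 under a 9:3:3:1 ratio (total parts = 16):
  purple smooth: 123 × 9/16 = 69.1875
  purple shrunken: 123 × 3/16 = 23.0625
  yellow smooth: 123 × 3/16 = 23.0625
  yellow shrunken: 123 × 1/16 = 7.6875
χ² = Σ (O − E)² / E
  purple smooth: (69 − 69.1875)² / 69.1875 = 0.0005
  purple shrunken: (25 − 23.0625)² / 23.0625 = 0.1628
  yellow smooth: (23 − 23.0625)² / 23.0625 = 0.0002
  yellow shrunken: (6 − 7.6875)² / 7.6875 = 0.3704
χ² = 0.0005 + 0.1628 + 0.0002 + 0.3704 = 0.5339 ≈ 0.534

0.534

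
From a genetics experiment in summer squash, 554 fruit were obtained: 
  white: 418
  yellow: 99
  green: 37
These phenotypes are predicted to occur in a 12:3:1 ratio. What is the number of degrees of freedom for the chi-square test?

2

A goodness-of-fit test with 3 phenotype classes has df = 3 − 1 = 2.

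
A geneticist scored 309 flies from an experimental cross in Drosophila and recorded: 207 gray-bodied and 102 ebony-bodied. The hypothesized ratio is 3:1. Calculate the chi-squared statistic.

10.573

The 3:1 ratio has 4 parts, so with N = 309 the expected counts are:
  gray-bodied: 309 × 3/4 = 231.75
  ebony-bodied: 309 × 1/4 = 77.25
χ² = Σ (O − E)² / E
  gray-bodied: (207 − 231.75)² / 231.75 = 2.6432
  ebony-bodied: (102 − 77.25)² / 77.25 = 7.9296
χ² = 2.6432 + 7.9296 = 10.5728 ≈ 10.573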